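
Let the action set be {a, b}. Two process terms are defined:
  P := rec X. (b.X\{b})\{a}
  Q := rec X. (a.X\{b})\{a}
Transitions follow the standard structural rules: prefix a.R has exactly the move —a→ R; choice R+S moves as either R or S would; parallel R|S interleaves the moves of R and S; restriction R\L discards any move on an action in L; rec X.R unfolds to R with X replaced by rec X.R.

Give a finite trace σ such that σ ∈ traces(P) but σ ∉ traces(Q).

Reachable graph of P (2 states):
  u0 = rec X. (b.X\{b})\{a} | ··b··> u1
  u1 = (rec X. (b.X\{b})\{a})\{b}\{a} | (no moves)
Reachable graph of Q (1 states):
  v0 = rec X. (a.X\{b})\{a} | (no moves)
Executing b from P (initial set {u0}):
  [1] b ⇒ {u1}
  ✓ P
Executing b from Q (initial set {v0}):
  [1] b ⇒ ∅  — Q cannot continue

b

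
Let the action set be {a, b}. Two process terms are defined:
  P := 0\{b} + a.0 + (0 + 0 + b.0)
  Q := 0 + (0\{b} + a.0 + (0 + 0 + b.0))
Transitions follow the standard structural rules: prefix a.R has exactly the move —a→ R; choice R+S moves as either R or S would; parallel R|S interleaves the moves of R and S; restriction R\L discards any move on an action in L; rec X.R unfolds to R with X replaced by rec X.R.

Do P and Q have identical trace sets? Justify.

traces(P) = traces(Q)

P's transition system — 2 states:
  m0 = 0\{b} + a.0 + (0 + 0 + b.0) → --a--▸ m1, --b--▸ m1
  m1 = 0 → ·
Q's transition system — 2 states:
  n0 = 0 + (0\{b} + a.0 + (0 + 0 + b.0)) → --a--▸ n1, --b--▸ n1
  n1 = 0 → ·
Partition-refinement fixed point:
  B0 = {m0, n0}
  B1 = {m1, n1}
m0 ∈ B0, n0 ∈ B0 → same block
Bisimilar ⇒ trace-equivalent.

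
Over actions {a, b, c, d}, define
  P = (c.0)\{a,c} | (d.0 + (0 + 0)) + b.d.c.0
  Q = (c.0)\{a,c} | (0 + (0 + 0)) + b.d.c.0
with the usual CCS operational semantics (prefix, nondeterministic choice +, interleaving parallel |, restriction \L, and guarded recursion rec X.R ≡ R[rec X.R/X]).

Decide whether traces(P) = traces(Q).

trace-distinct — witness ⟨d⟩

Reachable graph of P (5 states):
  m0 = (c.0)\{a,c} | (d.0 + (0 + 0)) + b.d.c.0 ⊢ ··b··> m1, ··d··> m2
  m1 = d.c.0 ⊢ ··d··> m3
  m2 = (c.0)\{a,c} | 0 ⊢ (no moves)
  m3 = c.0 ⊢ ··c··> m4
  m4 = 0 ⊢ (no moves)
Reachable graph of Q (4 states):
  n0 = (c.0)\{a,c} | (0 + (0 + 0)) + b.d.c.0 ⊢ ··b··> n1
  n1 = d.c.0 ⊢ ··d··> n2
  n2 = c.0 ⊢ ··c··> n3
  n3 = 0 ⊢ (no moves)
Trace ⟨d⟩ through P, begin at {m0}:
  step 1 (d): {m2}
  P completes σ.
Trace ⟨d⟩ through Q, begin at {n0}:
  step 1 (d): ∅  — Q cannot continue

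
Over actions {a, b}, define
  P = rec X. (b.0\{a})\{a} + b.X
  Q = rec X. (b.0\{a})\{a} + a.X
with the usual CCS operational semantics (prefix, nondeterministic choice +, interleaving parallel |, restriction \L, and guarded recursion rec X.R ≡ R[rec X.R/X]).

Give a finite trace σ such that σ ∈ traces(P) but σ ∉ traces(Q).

Reachable graph of P (2 states):
  s0 = rec X. (b.0\{a})\{a} + b.X :: --b--▸ s0, --b--▸ s1
  s1 = 0\{a}\{a} :: ·
Reachable graph of Q (2 states):
  t0 = rec X. (b.0\{a})\{a} + a.X :: --a--▸ t0, --b--▸ t1
  t1 = 0\{a}\{a} :: ·
Trace ⟨bb⟩ through P, begin at {s0}:
  after b @ step 1: {s0, s1}
  after b @ step 2: {s0, s1}
  ✓ P
Trace ⟨bb⟩ through Q, begin at {t0}:
  after b @ step 1: {t1}
  after b @ step 2: ∅  — Q cannot continue

bb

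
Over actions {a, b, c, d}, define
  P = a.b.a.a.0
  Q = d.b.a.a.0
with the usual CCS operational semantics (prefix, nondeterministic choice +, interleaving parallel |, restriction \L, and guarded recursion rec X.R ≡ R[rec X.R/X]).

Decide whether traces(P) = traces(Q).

traces(P) ≠ traces(Q) — witness ⟨a⟩

Reachable graph of P (5 states):
  p0 = a.b.a.a.0 → ··a··> p1
  p1 = b.a.a.0 → ··b··> p2
  p2 = a.a.0 → ··a··> p3
  p3 = a.0 → ··a··> p4
  p4 = 0 → ·
Reachable graph of Q (5 states):
  q0 = d.b.a.a.0 → ··d··> q1
  q1 = b.a.a.0 → ··b··> q2
  q2 = a.a.0 → ··a··> q3
  q3 = a.0 → ··a··> q4
  q4 = 0 → ·
Trace ⟨a⟩ through P, begin at {p0}:
  step 1 (a): {p1}
  P completes σ.
Trace ⟨a⟩ through Q, begin at {q0}:
  step 1 (a): ∅  — Q cannot continue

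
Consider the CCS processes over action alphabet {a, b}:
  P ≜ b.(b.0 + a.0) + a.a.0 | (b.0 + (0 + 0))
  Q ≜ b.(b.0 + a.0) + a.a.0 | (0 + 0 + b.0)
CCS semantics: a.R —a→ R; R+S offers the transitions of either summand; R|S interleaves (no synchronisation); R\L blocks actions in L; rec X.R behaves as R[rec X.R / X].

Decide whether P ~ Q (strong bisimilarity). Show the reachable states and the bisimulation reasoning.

P's transition system — 8 states:
  m0 = b.(b.0 + a.0) + a.a.0 | (b.0 + (0 + 0)) :: ··a··> m1, ··b··> m2, ··b··> m3
  m1 = a.0 | (b.0 + (0 + 0)) :: ··a··> m4, ··b··> m5
  m2 = a.a.0 | 0 :: ··a··> m5
  m3 = b.0 + a.0 :: ··a··> m6, ··b··> m6
  m4 = 0 | (b.0 + (0 + 0)) :: ··b··> m7
  m5 = a.0 | 0 :: ··a··> m7
  m6 = 0 :: ∅
  m7 = 0 | 0 :: ∅
Q's transition system — 8 states:
  n0 = b.(b.0 + a.0) + a.a.0 | (0 + 0 + b.0) :: ··a··> n1, ··b··> n2, ··b··> n3
  n1 = a.0 | (0 + 0 + b.0) :: ··a··> n4, ··b··> n5
  n2 = a.a.0 | 0 :: ··a··> n5
  n3 = b.0 + a.0 :: ··a··> n6, ··b··> n6
  n4 = 0 | (0 + 0 + b.0) :: ··b··> n7
  n5 = a.0 | 0 :: ··a··> n7
  n6 = 0 :: ∅
  n7 = 0 | 0 :: ∅
Coarsest stable partition (strong bisimilarity classes):
  B0 = {m0, n0}
  B1 = {m1, n1}
  B2 = {m4, n4}
  B3 = {m6, m7, n6, n7}
  B4 = {m5, n5}
  B5 = {m2, n2}
  B6 = {m3, n3}
m0 ∈ B0, n0 ∈ B0 → same block

bisimilar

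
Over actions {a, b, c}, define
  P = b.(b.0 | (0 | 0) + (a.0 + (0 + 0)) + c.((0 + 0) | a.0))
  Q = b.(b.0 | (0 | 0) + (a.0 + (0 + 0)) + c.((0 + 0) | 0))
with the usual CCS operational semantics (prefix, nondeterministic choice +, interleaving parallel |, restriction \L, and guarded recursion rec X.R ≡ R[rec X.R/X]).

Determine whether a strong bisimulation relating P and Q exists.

P's transition system — 6 states:
  p0 = b.(b.0 | (0 | 0) + (a.0 + (0 + 0)) + c.((0 + 0) | a.0)) ⊢ =b=> p1
  p1 = b.0 | (0 | 0) + (a.0 + (0 + 0)) + c.((0 + 0) | a.0) ⊢ =a=> p2, =b=> p3, =c=> p4
  p2 = 0 ⊢ deadlocked
  p3 = 0 | (0 | 0) ⊢ deadlocked
  p4 = (0 + 0) | a.0 ⊢ =a=> p5
  p5 = (0 + 0) | 0 ⊢ deadlocked
Q's transition system — 5 states:
  q0 = b.(b.0 | (0 | 0) + (a.0 + (0 + 0)) + c.((0 + 0) | 0)) ⊢ =b=> q1
  q1 = b.0 | (0 | 0) + (a.0 + (0 + 0)) + c.((0 + 0) | 0) ⊢ =a=> q2, =b=> q3, =c=> q4
  q2 = 0 ⊢ deadlocked
  q3 = 0 | (0 | 0) ⊢ deadlocked
  q4 = (0 + 0) | 0 ⊢ deadlocked
Coarsest stable partition (strong bisimilarity classes):
  B0 = {p0}
  B1 = {p1}
  B2 = {p2, p3, p5, q2, q3, q4}
  B3 = {p4}
  B4 = {q0}
  B5 = {q1}
p0 ∈ B0, q0 ∈ B4 → different blocks

NO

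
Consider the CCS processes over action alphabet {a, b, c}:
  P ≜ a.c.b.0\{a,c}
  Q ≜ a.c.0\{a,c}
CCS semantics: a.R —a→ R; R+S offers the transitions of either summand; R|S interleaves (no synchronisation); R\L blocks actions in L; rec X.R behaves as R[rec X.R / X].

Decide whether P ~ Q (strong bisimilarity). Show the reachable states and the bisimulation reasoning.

LTS(P): 4 reachable states
  m0 = a.c.b.0\{a,c} has moves —a→ m1
  m1 = c.b.0\{a,c} has moves —c→ m2
  m2 = b.0\{a,c} has moves —b→ m3
  m3 = 0\{a,c} has moves ·
LTS(Q): 3 reachable states
  n0 = a.c.0\{a,c} has moves —a→ n1
  n1 = c.0\{a,c} has moves —c→ n2
  n2 = 0\{a,c} has moves ·
Bisimilarity quotient blocks:
  B0 = {m0}
  B1 = {m1}
  B2 = {m2}
  B3 = {m3, n2}
  B4 = {n0}
  B5 = {n1}
m0 ∈ B0, n0 ∈ B4 → different blocks

NO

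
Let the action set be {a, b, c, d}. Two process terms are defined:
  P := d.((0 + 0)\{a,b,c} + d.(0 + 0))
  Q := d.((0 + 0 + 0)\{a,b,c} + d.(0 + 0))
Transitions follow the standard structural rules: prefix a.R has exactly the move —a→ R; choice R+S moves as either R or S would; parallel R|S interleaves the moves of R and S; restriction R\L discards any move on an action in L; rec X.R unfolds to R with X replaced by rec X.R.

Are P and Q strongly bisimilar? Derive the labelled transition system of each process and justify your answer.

LTS(P): 3 reachable states
  s0 = d.((0 + 0)\{a,b,c} + d.(0 + 0)) has moves =d=> s1
  s1 = (0 + 0)\{a,b,c} + d.(0 + 0) has moves =d=> s2
  s2 = 0 + 0 has moves ·
LTS(Q): 3 reachable states
  t0 = d.((0 + 0 + 0)\{a,b,c} + d.(0 + 0)) has moves =d=> t1
  t1 = (0 + 0 + 0)\{a,b,c} + d.(0 + 0) has moves =d=> t2
  t2 = 0 + 0 has moves ·
Bisimilarity quotient blocks:
  B0 = {s0, t0}
  B1 = {s1, t1}
  B2 = {s2, t2}
s0 ∈ B0, t0 ∈ B0 → same block

bisimilar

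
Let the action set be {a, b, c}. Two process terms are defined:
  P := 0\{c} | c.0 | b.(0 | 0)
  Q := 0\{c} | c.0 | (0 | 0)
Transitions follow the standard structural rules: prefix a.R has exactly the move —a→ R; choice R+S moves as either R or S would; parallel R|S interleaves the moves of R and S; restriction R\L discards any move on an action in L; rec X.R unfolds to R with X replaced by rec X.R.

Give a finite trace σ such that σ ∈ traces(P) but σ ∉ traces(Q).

b

P's transition system — 4 states:
  u0 = 0\{c} | c.0 | b.(0 | 0) ⊢ -b-> u1, -c-> u2
  u1 = 0\{c} | c.0 | (0 | 0) ⊢ -c-> u3
  u2 = 0\{c} | 0 | b.(0 | 0) ⊢ -b-> u3
  u3 = 0\{c} | 0 | (0 | 0) ⊢ stopped
Q's transition system — 2 states:
  v0 = 0\{c} | c.0 | (0 | 0) ⊢ -c-> v1
  v1 = 0\{c} | 0 | (0 | 0) ⊢ stopped
Run σ = ⟨b⟩ on P: start {u0}
  [1] b ⇒ {u1}
  — P admits the full trace.
Run σ = ⟨b⟩ on Q: start {v0}
  [1] b ⇒ ∅ (Q stuck)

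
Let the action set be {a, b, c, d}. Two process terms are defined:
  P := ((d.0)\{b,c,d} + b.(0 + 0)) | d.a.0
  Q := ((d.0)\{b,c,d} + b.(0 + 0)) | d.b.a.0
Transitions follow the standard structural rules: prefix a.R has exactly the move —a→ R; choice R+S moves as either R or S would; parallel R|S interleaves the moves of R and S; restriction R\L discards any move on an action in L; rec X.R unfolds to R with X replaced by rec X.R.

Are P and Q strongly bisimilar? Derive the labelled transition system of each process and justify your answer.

P ≁ Q

Reachable graph of P (6 states):
  s0 = ((d.0)\{b,c,d} + b.(0 + 0)) | d.a.0 ⊢ =b=> s1, =d=> s2
  s1 = (0 + 0) | d.a.0 ⊢ =d=> s3
  s2 = ((d.0)\{b,c,d} + b.(0 + 0)) | a.0 ⊢ =a=> s4, =b=> s3
  s3 = (0 + 0) | a.0 ⊢ =a=> s5
  s4 = ((d.0)\{b,c,d} + b.(0 + 0)) | 0 ⊢ =b=> s5
  s5 = (0 + 0) | 0 ⊢ ·
Reachable graph of Q (8 states):
  t0 = ((d.0)\{b,c,d} + b.(0 + 0)) | d.b.a.0 ⊢ =b=> t1, =d=> t2
  t1 = (0 + 0) | d.b.a.0 ⊢ =d=> t3
  t2 = ((d.0)\{b,c,d} + b.(0 + 0)) | b.a.0 ⊢ =b=> t3, =b=> t4
  t3 = (0 + 0) | b.a.0 ⊢ =b=> t5
  t4 = ((d.0)\{b,c,d} + b.(0 + 0)) | a.0 ⊢ =a=> t6, =b=> t5
  t5 = (0 + 0) | a.0 ⊢ =a=> t7
  t6 = ((d.0)\{b,c,d} + b.(0 + 0)) | 0 ⊢ =b=> t7
  t7 = (0 + 0) | 0 ⊢ ·
Partition-refinement fixed point:
  B0 = {s0}
  B1 = {s1}
  B2 = {s3, t5}
  B3 = {s5, t7}
  B4 = {s2, t4}
  B5 = {s4, t6}
  B6 = {t0}
  B7 = {t2}
  B8 = {t3}
  B9 = {t1}
s0 ∈ B0, t0 ∈ B6 → different blocks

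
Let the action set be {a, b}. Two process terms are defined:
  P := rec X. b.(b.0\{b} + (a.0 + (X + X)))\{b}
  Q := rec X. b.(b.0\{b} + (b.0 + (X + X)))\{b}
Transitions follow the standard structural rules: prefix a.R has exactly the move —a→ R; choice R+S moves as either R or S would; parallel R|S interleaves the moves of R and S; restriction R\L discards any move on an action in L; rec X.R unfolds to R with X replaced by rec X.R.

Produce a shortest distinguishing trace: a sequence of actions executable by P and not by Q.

P's transition system — 3 states:
  s0 = rec X. b.(b.0\{b} + (a.0 + (X + X)))\{b} | —b→ s1
  s1 = (b.0\{b} + (a.0 + ((rec X. b.(b.0\{b} + (a.0 + (X + X)))\{b}) + (rec X. b.(b.0\{b} + (a.0 + (X + X)))\{b}))))\{b} | —a→ s2
  s2 = 0\{b} | (no moves)
Q's transition system — 2 states:
  t0 = rec X. b.(b.0\{b} + (b.0 + (X + X)))\{b} | —b→ t1
  t1 = (b.0\{b} + (b.0 + ((rec X. b.(b.0\{b} + (b.0 + (X + X)))\{b}) + (rec X. b.(b.0\{b} + (b.0 + (X + X)))\{b}))))\{b} | (no moves)
Run σ = ⟨ba⟩ on P: start {s0}
  step 1 (b): {s1}
  step 2 (a): {s2}
  — P admits the full trace.
Run σ = ⟨ba⟩ on Q: start {t0}
  step 1 (b): {t1}
  step 2 (a): ∅  — Q cannot continue

ba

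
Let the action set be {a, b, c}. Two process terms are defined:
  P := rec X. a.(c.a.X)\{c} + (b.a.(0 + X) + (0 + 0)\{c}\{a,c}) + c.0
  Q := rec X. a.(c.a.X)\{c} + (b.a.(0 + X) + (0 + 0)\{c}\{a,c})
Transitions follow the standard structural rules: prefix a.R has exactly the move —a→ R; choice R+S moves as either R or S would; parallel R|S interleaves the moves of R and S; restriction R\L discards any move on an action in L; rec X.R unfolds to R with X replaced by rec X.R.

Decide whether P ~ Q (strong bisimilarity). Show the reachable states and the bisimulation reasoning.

P ≁ Q

Reachable graph of P (5 states):
  p0 = rec X. a.(c.a.X)\{c} + (b.a.(0 + X) + (0 + 0)\{c}\{a,c}) + c.0 | --a--▸ p1, --b--▸ p2, --c--▸ p3
  p1 = (c.a.(rec X. a.(c.a.X)\{c} + (b.a.(0 + X) + (0 + 0)\{c}\{a,c}) + c.0))\{c} | ·
  p2 = a.(0 + (rec X. a.(c.a.X)\{c} + (b.a.(0 + X) + (0 + 0)\{c}\{a,c}) + c.0)) | --a--▸ p4
  p3 = 0 | ·
  p4 = 0 + (rec X. a.(c.a.X)\{c} + (b.a.(0 + X) + (0 + 0)\{c}\{a,c}) + c.0) | --a--▸ p1, --b--▸ p2, --c--▸ p3
Reachable graph of Q (4 states):
  q0 = rec X. a.(c.a.X)\{c} + (b.a.(0 + X) + (0 + 0)\{c}\{a,c}) | --a--▸ q1, --b--▸ q2
  q1 = (c.a.(rec X. a.(c.a.X)\{c} + (b.a.(0 + X) + (0 + 0)\{c}\{a,c})))\{c} | ·
  q2 = a.(0 + (rec X. a.(c.a.X)\{c} + (b.a.(0 + X) + (0 + 0)\{c}\{a,c}))) | --a--▸ q3
  q3 = 0 + (rec X. a.(c.a.X)\{c} + (b.a.(0 + X) + (0 + 0)\{c}\{a,c})) | --a--▸ q1, --b--▸ q2
Coarsest stable partition (strong bisimilarity classes):
  B0 = {p0, p4}
  B1 = {p1, p3, q1}
  B2 = {p2}
  B3 = {q0, q3}
  B4 = {q2}
p0 ∈ B0, q0 ∈ B3 → different blocks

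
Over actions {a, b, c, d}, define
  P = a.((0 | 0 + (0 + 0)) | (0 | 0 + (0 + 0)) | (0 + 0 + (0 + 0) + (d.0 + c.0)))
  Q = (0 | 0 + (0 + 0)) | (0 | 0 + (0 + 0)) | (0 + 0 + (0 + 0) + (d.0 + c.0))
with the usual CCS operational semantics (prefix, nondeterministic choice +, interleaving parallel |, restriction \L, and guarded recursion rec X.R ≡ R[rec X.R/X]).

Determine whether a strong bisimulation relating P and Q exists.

Reachable graph of P (3 states):
  u0 = a.((0 | 0 + (0 + 0)) | (0 | 0 + (0 + 0)) | (0 + 0 + (0 + 0) + (d.0 + c.0))) | —a→ u1
  u1 = (0 | 0 + (0 + 0)) | (0 | 0 + (0 + 0)) | (0 + 0 + (0 + 0) + (d.0 + c.0)) | —c→ u2, —d→ u2
  u2 = (0 | 0 + (0 + 0)) | (0 | 0 + (0 + 0)) | 0 | ∅
Reachable graph of Q (2 states):
  v0 = (0 | 0 + (0 + 0)) | (0 | 0 + (0 + 0)) | (0 + 0 + (0 + 0) + (d.0 + c.0)) | —c→ v1, —d→ v1
  v1 = (0 | 0 + (0 + 0)) | (0 | 0 + (0 + 0)) | 0 | ∅
Bisimilarity quotient blocks:
  B0 = {u0}
  B1 = {u1, v0}
  B2 = {u2, v1}
u0 ∈ B0, v0 ∈ B1 → different blocks

not bisimilar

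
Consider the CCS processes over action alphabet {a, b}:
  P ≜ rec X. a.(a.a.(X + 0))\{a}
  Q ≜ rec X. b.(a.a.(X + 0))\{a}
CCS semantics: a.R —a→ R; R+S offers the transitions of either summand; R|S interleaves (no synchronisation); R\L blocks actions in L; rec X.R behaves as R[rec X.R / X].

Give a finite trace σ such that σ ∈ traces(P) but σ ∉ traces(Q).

a

Reachable graph of P (2 states):
  p0 = rec X. a.(a.a.(X + 0))\{a} | -a-> p1
  p1 = (a.a.((rec X. a.(a.a.(X + 0))\{a}) + 0))\{a} | (no moves)
Reachable graph of Q (2 states):
  q0 = rec X. b.(a.a.(X + 0))\{a} | -b-> q1
  q1 = (a.a.((rec X. b.(a.a.(X + 0))\{a}) + 0))\{a} | (no moves)
Run σ = ⟨a⟩ on P: start {p0}
  step 1 (a): {p1}
  P completes σ.
Run σ = ⟨a⟩ on Q: start {q0}
  step 1 (a): ∅  — Q cannot continue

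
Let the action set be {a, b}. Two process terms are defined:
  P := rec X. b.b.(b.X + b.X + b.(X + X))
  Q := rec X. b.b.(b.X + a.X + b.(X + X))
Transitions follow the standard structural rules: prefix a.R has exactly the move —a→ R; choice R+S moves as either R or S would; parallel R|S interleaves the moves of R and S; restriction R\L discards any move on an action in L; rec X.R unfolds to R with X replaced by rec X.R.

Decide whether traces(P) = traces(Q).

Reachable graph of P (4 states):
  m0 = rec X. b.b.(b.X + b.X + b.(X + X)) → —b→ m1
  m1 = b.(b.(rec X. b.b.(b.X + b.X + b.(X + X))) + b.(rec X. b.b.(b.X + b.X + b.(X + X))) + b.((rec X. b.b.(b.X + b.X + b.(X + X))) + (rec X. b.b.(b.X + b.X + b.(X + X))))) → —b→ m2
  m2 = b.(rec X. b.b.(b.X + b.X + b.(X + X))) + b.(rec X. b.b.(b.X + b.X + b.(X + X))) + b.((rec X. b.b.(b.X + b.X + b.(X + X))) + (rec X. b.b.(b.X + b.X + b.(X + X)))) → —b→ m0, —b→ m3
  m3 = (rec X. b.b.(b.X + b.X + b.(X + X))) + (rec X. b.b.(b.X + b.X + b.(X + X))) → —b→ m1
Reachable graph of Q (4 states):
  n0 = rec X. b.b.(b.X + a.X + b.(X + X)) → —b→ n1
  n1 = b.(b.(rec X. b.b.(b.X + a.X + b.(X + X))) + a.(rec X. b.b.(b.X + a.X + b.(X + X))) + b.((rec X. b.b.(b.X + a.X + b.(X + X))) + (rec X. b.b.(b.X + a.X + b.(X + X))))) → —b→ n2
  n2 = b.(rec X. b.b.(b.X + a.X + b.(X + X))) + a.(rec X. b.b.(b.X + a.X + b.(X + X))) + b.((rec X. b.b.(b.X + a.X + b.(X + X))) + (rec X. b.b.(b.X + a.X + b.(X + X)))) → —a→ n0, —b→ n0, —b→ n3
  n3 = (rec X. b.b.(b.X + a.X + b.(X + X))) + (rec X. b.b.(b.X + a.X + b.(X + X))) → —b→ n1
Executing bba from Q (initial set {n0}):
  after b @ step 1: {n1}
  after b @ step 2: {n2}
  after a @ step 3: {n0}
  ✓ Q
Executing bba from P (initial set {m0}):
  after b @ step 1: {m1}
  after b @ step 2: {m2}
  after a @ step 3: ∅ (P stuck)

traces(P) ≠ traces(Q) — witness ⟨bba⟩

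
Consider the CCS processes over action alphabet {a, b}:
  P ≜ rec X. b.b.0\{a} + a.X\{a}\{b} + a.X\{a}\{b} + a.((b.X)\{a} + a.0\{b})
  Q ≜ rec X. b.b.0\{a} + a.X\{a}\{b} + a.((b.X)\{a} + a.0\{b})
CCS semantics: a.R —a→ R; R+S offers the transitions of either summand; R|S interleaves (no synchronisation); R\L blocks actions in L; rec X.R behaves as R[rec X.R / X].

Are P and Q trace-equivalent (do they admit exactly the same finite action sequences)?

YES

P's transition system — 9 states:
  u0 = rec X. b.b.0\{a} + a.X\{a}\{b} + a.X\{a}\{b} + a.((b.X)\{a} + a.0\{b}) → --a--▸ u1, --a--▸ u2, --b--▸ u3
  u1 = (b.(rec X. b.b.0\{a} + a.X\{a}\{b} + a.X\{a}\{b} + a.((b.X)\{a} + a.0\{b})))\{a} + a.0\{b} → --a--▸ u4, --b--▸ u5
  u2 = (rec X. b.b.0\{a} + a.X\{a}\{b} + a.X\{a}\{b} + a.((b.X)\{a} + a.0\{b}))\{a}\{b} → stopped
  u3 = b.0\{a} → --b--▸ u6
  u4 = 0\{b} → stopped
  u5 = (rec X. b.b.0\{a} + a.X\{a}\{b} + a.X\{a}\{b} + a.((b.X)\{a} + a.0\{b}))\{a} → --b--▸ u7
  u6 = 0\{a} → stopped
  u7 = (b.0\{a})\{a} → --b--▸ u8
  u8 = 0\{a}\{a} → stopped
Q's transition system — 9 states:
  v0 = rec X. b.b.0\{a} + a.X\{a}\{b} + a.((b.X)\{a} + a.0\{b}) → --a--▸ v1, --a--▸ v2, --b--▸ v3
  v1 = (b.(rec X. b.b.0\{a} + a.X\{a}\{b} + a.((b.X)\{a} + a.0\{b})))\{a} + a.0\{b} → --a--▸ v4, --b--▸ v5
  v2 = (rec X. b.b.0\{a} + a.X\{a}\{b} + a.((b.X)\{a} + a.0\{b}))\{a}\{b} → stopped
  v3 = b.0\{a} → --b--▸ v6
  v4 = 0\{b} → stopped
  v5 = (rec X. b.b.0\{a} + a.X\{a}\{b} + a.((b.X)\{a} + a.0\{b}))\{a} → --b--▸ v7
  v6 = 0\{a} → stopped
  v7 = (b.0\{a})\{a} → --b--▸ v8
  v8 = 0\{a}\{a} → stopped
Partition-refinement fixed point:
  B0 = {u0, v0}
  B1 = {u2, u4, u6, u8, v2, v4, v6, v8}
  B2 = {u1, v1}
  B3 = {u5, v5}
  B4 = {u3, u7, v3, v7}
u0 ∈ B0, v0 ∈ B0 → same block
Bisimilar ⇒ trace-equivalent.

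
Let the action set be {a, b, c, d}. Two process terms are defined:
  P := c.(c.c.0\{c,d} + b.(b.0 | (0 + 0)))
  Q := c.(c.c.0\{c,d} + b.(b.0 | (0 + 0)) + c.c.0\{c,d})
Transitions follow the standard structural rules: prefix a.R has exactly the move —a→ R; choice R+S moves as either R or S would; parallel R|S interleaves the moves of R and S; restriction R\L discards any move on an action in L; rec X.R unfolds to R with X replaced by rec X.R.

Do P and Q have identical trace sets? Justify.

Reachable graph of P (6 states):
  m0 = c.(c.c.0\{c,d} + b.(b.0 | (0 + 0))) ⊢ —c→ m1
  m1 = c.c.0\{c,d} + b.(b.0 | (0 + 0)) ⊢ —b→ m2, —c→ m3
  m2 = b.0 | (0 + 0) ⊢ —b→ m4
  m3 = c.0\{c,d} ⊢ —c→ m5
  m4 = 0 | (0 + 0) ⊢ deadlocked
  m5 = 0\{c,d} ⊢ deadlocked
Reachable graph of Q (6 states):
  n0 = c.(c.c.0\{c,d} + b.(b.0 | (0 + 0)) + c.c.0\{c,d}) ⊢ —c→ n1
  n1 = c.c.0\{c,d} + b.(b.0 | (0 + 0)) + c.c.0\{c,d} ⊢ —b→ n2, —c→ n3
  n2 = b.0 | (0 + 0) ⊢ —b→ n4
  n3 = c.0\{c,d} ⊢ —c→ n5
  n4 = 0 | (0 + 0) ⊢ deadlocked
  n5 = 0\{c,d} ⊢ deadlocked
Coarsest stable partition (strong bisimilarity classes):
  B0 = {m0, n0}
  B1 = {m1, n1}
  B2 = {m2, n2}
  B3 = {m4, m5, n4, n5}
  B4 = {m3, n3}
m0 ∈ B0, n0 ∈ B0 → same block
Bisimilar ⇒ trace-equivalent.

YES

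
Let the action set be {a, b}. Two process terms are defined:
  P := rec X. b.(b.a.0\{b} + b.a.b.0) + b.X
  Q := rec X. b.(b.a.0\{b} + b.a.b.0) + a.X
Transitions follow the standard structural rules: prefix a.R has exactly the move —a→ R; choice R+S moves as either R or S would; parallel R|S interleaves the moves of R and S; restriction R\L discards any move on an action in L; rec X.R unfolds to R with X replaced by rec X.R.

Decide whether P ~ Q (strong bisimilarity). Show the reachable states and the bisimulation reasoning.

Reachable graph of P (7 states):
  u0 = rec X. b.(b.a.0\{b} + b.a.b.0) + b.X ⊢ -b-> u0, -b-> u1
  u1 = b.a.0\{b} + b.a.b.0 ⊢ -b-> u2, -b-> u3
  u2 = a.0\{b} ⊢ -a-> u4
  u3 = a.b.0 ⊢ -a-> u5
  u4 = 0\{b} ⊢ stopped
  u5 = b.0 ⊢ -b-> u6
  u6 = 0 ⊢ stopped
Reachable graph of Q (7 states):
  v0 = rec X. b.(b.a.0\{b} + b.a.b.0) + a.X ⊢ -a-> v0, -b-> v1
  v1 = b.a.0\{b} + b.a.b.0 ⊢ -b-> v2, -b-> v3
  v2 = a.0\{b} ⊢ -a-> v4
  v3 = a.b.0 ⊢ -a-> v5
  v4 = 0\{b} ⊢ stopped
  v5 = b.0 ⊢ -b-> v6
  v6 = 0 ⊢ stopped
Bisimilarity quotient blocks:
  B0 = {u0}
  B1 = {u1, v1}
  B2 = {u2, v2}
  B3 = {u4, u6, v4, v6}
  B4 = {u3, v3}
  B5 = {u5, v5}
  B6 = {v0}
u0 ∈ B0, v0 ∈ B6 → different blocks

NO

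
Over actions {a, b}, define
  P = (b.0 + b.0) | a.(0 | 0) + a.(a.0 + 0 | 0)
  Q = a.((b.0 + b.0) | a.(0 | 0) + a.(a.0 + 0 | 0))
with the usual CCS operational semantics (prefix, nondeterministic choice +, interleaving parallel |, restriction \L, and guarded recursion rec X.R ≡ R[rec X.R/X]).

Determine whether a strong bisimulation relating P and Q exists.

NO

Reachable graph of P (6 states):
  s0 = (b.0 + b.0) | a.(0 | 0) + a.(a.0 + 0 | 0) ⊢ -a-> s1, -a-> s2, -b-> s3
  s1 = (b.0 + b.0) | (0 | 0) ⊢ -b-> s4
  s2 = a.0 + 0 | 0 ⊢ -a-> s5
  s3 = 0 | a.(0 | 0) ⊢ -a-> s4
  s4 = 0 | (0 | 0) ⊢ ·
  s5 = 0 ⊢ ·
Reachable graph of Q (7 states):
  t0 = a.((b.0 + b.0) | a.(0 | 0) + a.(a.0 + 0 | 0)) ⊢ -a-> t1
  t1 = (b.0 + b.0) | a.(0 | 0) + a.(a.0 + 0 | 0) ⊢ -a-> t2, -a-> t3, -b-> t4
  t2 = (b.0 + b.0) | (0 | 0) ⊢ -b-> t5
  t3 = a.0 + 0 | 0 ⊢ -a-> t6
  t4 = 0 | a.(0 | 0) ⊢ -a-> t5
  t5 = 0 | (0 | 0) ⊢ ·
  t6 = 0 ⊢ ·
Bisimilarity quotient blocks:
  B0 = {s0, t1}
  B1 = {s1, t2}
  B2 = {s4, s5, t5, t6}
  B3 = {s2, s3, t3, t4}
  B4 = {t0}
s0 ∈ B0, t0 ∈ B4 → different blocks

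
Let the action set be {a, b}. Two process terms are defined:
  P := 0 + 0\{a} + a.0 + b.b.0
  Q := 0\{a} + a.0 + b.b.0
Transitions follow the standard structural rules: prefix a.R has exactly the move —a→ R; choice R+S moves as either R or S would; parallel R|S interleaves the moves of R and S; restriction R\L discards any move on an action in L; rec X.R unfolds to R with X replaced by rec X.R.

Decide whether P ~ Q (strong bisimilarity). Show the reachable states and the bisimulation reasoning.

LTS(P): 3 reachable states
  s0 = 0 + 0\{a} + a.0 + b.b.0 has moves -a-> s1, -b-> s2
  s1 = 0 has moves (no moves)
  s2 = b.0 has moves -b-> s1
LTS(Q): 3 reachable states
  t0 = 0\{a} + a.0 + b.b.0 has moves -a-> t1, -b-> t2
  t1 = 0 has moves (no moves)
  t2 = b.0 has moves -b-> t1
Coarsest stable partition (strong bisimilarity classes):
  B0 = {s0, t0}
  B1 = {s1, t1}
  B2 = {s2, t2}
s0 ∈ B0, t0 ∈ B0 → same block

bisimilar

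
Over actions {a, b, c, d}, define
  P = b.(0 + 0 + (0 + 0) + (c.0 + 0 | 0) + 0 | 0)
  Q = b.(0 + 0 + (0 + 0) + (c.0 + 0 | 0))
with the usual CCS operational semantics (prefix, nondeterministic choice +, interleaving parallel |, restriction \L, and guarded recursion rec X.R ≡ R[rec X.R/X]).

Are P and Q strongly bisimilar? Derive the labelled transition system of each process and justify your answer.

YES

P's transition system — 3 states:
  p0 = b.(0 + 0 + (0 + 0) + (c.0 + 0 | 0) + 0 | 0) → -b-> p1
  p1 = 0 + 0 + (0 + 0) + (c.0 + 0 | 0) + 0 | 0 → -c-> p2
  p2 = 0 → deadlocked
Q's transition system — 3 states:
  q0 = b.(0 + 0 + (0 + 0) + (c.0 + 0 | 0)) → -b-> q1
  q1 = 0 + 0 + (0 + 0) + (c.0 + 0 | 0) → -c-> q2
  q2 = 0 → deadlocked
Partition-refinement fixed point:
  B0 = {p0, q0}
  B1 = {p1, q1}
  B2 = {p2, q2}
p0 ∈ B0, q0 ∈ B0 → same block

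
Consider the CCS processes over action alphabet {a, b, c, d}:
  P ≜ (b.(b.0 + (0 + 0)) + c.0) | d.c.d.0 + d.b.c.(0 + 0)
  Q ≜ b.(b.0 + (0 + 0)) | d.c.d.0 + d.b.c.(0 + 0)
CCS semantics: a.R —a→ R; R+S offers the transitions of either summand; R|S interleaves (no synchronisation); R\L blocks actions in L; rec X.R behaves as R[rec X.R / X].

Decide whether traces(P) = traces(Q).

NO — witness ⟨c⟩

LTS(P): 15 reachable states
  p0 = (b.(b.0 + (0 + 0)) + c.0) | d.c.d.0 + d.b.c.(0 + 0) :: ··b··> p1, ··c··> p2, ··d··> p3, ··d··> p4
  p1 = (b.0 + (0 + 0)) | d.c.d.0 :: ··b··> p2, ··d··> p5
  p2 = 0 | d.c.d.0 :: ··d··> p6
  p3 = (b.(b.0 + (0 + 0)) + c.0) | c.d.0 :: ··b··> p5, ··c··> p6, ··c··> p7
  p4 = b.c.(0 + 0) :: ··b··> p8
  p5 = (b.0 + (0 + 0)) | c.d.0 :: ··b··> p6, ··c··> p9
  p6 = 0 | c.d.0 :: ··c··> p10
  p7 = (b.(b.0 + (0 + 0)) + c.0) | d.0 :: ··b··> p9, ··c··> p10, ··d··> p11
  p8 = c.(0 + 0) :: ··c··> p12
  p9 = (b.0 + (0 + 0)) | d.0 :: ··b··> p10, ··d··> p13
  p10 = 0 | d.0 :: ··d··> p14
  p11 = (b.(b.0 + (0 + 0)) + c.0) | 0 :: ··b··> p13, ··c··> p14
  p12 = 0 + 0 :: ∅
  p13 = (b.0 + (0 + 0)) | 0 :: ··b··> p14
  p14 = 0 | 0 :: ∅
LTS(Q): 15 reachable states
  q0 = b.(b.0 + (0 + 0)) | d.c.d.0 + d.b.c.(0 + 0) :: ··b··> q1, ··d··> q2, ··d··> q3
  q1 = (b.0 + (0 + 0)) | d.c.d.0 :: ··b··> q4, ··d··> q5
  q2 = b.(b.0 + (0 + 0)) | c.d.0 :: ··b··> q5, ··c··> q6
  q3 = b.c.(0 + 0) :: ··b··> q7
  q4 = 0 | d.c.d.0 :: ··d··> q8
  q5 = (b.0 + (0 + 0)) | c.d.0 :: ··b··> q8, ··c··> q9
  q6 = b.(b.0 + (0 + 0)) | d.0 :: ··b··> q9, ··d··> q10
  q7 = c.(0 + 0) :: ··c··> q11
  q8 = 0 | c.d.0 :: ··c··> q12
  q9 = (b.0 + (0 + 0)) | d.0 :: ··b··> q12, ··d··> q13
  q10 = b.(b.0 + (0 + 0)) | 0 :: ··b··> q13
  q11 = 0 + 0 :: ∅
  q12 = 0 | d.0 :: ··d··> q14
  q13 = (b.0 + (0 + 0)) | 0 :: ··b··> q14
  q14 = 0 | 0 :: ∅
Run σ = ⟨c⟩ on P: start {p0}
  [1] c ⇒ {p2}
  P completes σ.
Run σ = ⟨c⟩ on Q: start {q0}
  [1] c ⇒ ∅ (Q stuck)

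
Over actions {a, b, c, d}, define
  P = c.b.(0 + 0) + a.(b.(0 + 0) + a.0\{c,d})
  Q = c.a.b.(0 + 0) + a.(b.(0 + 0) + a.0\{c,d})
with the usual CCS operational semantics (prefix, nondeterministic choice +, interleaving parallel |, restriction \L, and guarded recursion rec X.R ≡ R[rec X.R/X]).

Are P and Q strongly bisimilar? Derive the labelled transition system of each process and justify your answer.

NO

P's transition system — 5 states:
  m0 = c.b.(0 + 0) + a.(b.(0 + 0) + a.0\{c,d}) has moves -a-> m1, -c-> m2
  m1 = b.(0 + 0) + a.0\{c,d} has moves -a-> m3, -b-> m4
  m2 = b.(0 + 0) has moves -b-> m4
  m3 = 0\{c,d} has moves (no moves)
  m4 = 0 + 0 has moves (no moves)
Q's transition system — 6 states:
  n0 = c.a.b.(0 + 0) + a.(b.(0 + 0) + a.0\{c,d}) has moves -a-> n1, -c-> n2
  n1 = b.(0 + 0) + a.0\{c,d} has moves -a-> n3, -b-> n4
  n2 = a.b.(0 + 0) has moves -a-> n5
  n3 = 0\{c,d} has moves (no moves)
  n4 = 0 + 0 has moves (no moves)
  n5 = b.(0 + 0) has moves -b-> n4
Bisimilarity quotient blocks:
  B0 = {m0}
  B1 = {m1, n1}
  B2 = {m3, m4, n3, n4}
  B3 = {m2, n5}
  B4 = {n0}
  B5 = {n2}
m0 ∈ B0, n0 ∈ B4 → different blocks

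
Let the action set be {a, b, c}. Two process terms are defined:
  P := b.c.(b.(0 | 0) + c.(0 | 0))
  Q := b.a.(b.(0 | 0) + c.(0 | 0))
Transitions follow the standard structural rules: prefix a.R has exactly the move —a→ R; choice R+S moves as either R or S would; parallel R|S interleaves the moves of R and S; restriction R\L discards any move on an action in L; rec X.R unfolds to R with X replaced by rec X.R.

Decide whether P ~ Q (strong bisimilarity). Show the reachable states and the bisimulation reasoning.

not bisimilar

Reachable graph of P (4 states):
  u0 = b.c.(b.(0 | 0) + c.(0 | 0)) has moves =b=> u1
  u1 = c.(b.(0 | 0) + c.(0 | 0)) has moves =c=> u2
  u2 = b.(0 | 0) + c.(0 | 0) has moves =b=> u3, =c=> u3
  u3 = 0 | 0 has moves (no moves)
Reachable graph of Q (4 states):
  v0 = b.a.(b.(0 | 0) + c.(0 | 0)) has moves =b=> v1
  v1 = a.(b.(0 | 0) + c.(0 | 0)) has moves =a=> v2
  v2 = b.(0 | 0) + c.(0 | 0) has moves =b=> v3, =c=> v3
  v3 = 0 | 0 has moves (no moves)
Bisimilarity quotient blocks:
  B0 = {u0}
  B1 = {u1}
  B2 = {u2, v2}
  B3 = {u3, v3}
  B4 = {v0}
  B5 = {v1}
u0 ∈ B0, v0 ∈ B4 → different blocks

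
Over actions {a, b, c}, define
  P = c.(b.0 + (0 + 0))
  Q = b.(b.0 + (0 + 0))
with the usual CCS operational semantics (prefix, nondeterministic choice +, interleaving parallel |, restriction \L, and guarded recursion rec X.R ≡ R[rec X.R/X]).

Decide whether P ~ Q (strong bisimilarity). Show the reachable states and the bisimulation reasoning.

NO

P's transition system — 3 states:
  u0 = c.(b.0 + (0 + 0)) → —c→ u1
  u1 = b.0 + (0 + 0) → —b→ u2
  u2 = 0 → stopped
Q's transition system — 3 states:
  v0 = b.(b.0 + (0 + 0)) → —b→ v1
  v1 = b.0 + (0 + 0) → —b→ v2
  v2 = 0 → stopped
Bisimilarity quotient blocks:
  B0 = {u0}
  B1 = {u1, v1}
  B2 = {u2, v2}
  B3 = {v0}
u0 ∈ B0, v0 ∈ B3 → different blocks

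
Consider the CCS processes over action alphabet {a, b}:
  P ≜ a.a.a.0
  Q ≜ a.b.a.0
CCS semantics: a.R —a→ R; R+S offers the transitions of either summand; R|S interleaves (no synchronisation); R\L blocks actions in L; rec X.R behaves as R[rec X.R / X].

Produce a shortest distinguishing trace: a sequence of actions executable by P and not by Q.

P's transition system — 4 states:
  u0 = a.a.a.0 | —a→ u1
  u1 = a.a.0 | —a→ u2
  u2 = a.0 | —a→ u3
  u3 = 0 | stopped
Q's transition system — 4 states:
  v0 = a.b.a.0 | —a→ v1
  v1 = b.a.0 | —b→ v2
  v2 = a.0 | —a→ v3
  v3 = 0 | stopped
Trace ⟨aa⟩ through P, begin at {u0}:
  step 1 (a): {u1}
  step 2 (a): {u2}
  — P admits the full trace.
Trace ⟨aa⟩ through Q, begin at {v0}:
  step 1 (a): {v1}
  step 2 (a): no successor for Q

aa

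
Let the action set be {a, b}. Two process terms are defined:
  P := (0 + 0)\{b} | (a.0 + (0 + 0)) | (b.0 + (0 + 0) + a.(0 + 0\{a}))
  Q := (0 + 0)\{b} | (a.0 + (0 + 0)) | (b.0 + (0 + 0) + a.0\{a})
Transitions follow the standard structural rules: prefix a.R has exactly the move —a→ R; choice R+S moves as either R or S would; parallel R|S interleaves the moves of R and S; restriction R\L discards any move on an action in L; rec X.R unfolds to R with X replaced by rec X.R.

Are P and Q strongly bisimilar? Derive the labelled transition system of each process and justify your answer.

LTS(P): 6 reachable states
  p0 = (0 + 0)\{b} | (a.0 + (0 + 0)) | (b.0 + (0 + 0) + a.(0 + 0\{a})) | ··a··> p1, ··a··> p2, ··b··> p3
  p1 = (0 + 0)\{b} | (a.0 + (0 + 0)) | (0 + 0\{a}) | ··a··> p4
  p2 = (0 + 0)\{b} | 0 | (b.0 + (0 + 0) + a.(0 + 0\{a})) | ··a··> p4, ··b··> p5
  p3 = (0 + 0)\{b} | (a.0 + (0 + 0)) | 0 | ··a··> p5
  p4 = (0 + 0)\{b} | 0 | (0 + 0\{a}) | stopped
  p5 = (0 + 0)\{b} | 0 | 0 | stopped
LTS(Q): 6 reachable states
  q0 = (0 + 0)\{b} | (a.0 + (0 + 0)) | (b.0 + (0 + 0) + a.0\{a}) | ··a··> q1, ··a··> q2, ··b··> q3
  q1 = (0 + 0)\{b} | (a.0 + (0 + 0)) | 0\{a} | ··a··> q4
  q2 = (0 + 0)\{b} | 0 | (b.0 + (0 + 0) + a.0\{a}) | ··a··> q4, ··b··> q5
  q3 = (0 + 0)\{b} | (a.0 + (0 + 0)) | 0 | ··a··> q5
  q4 = (0 + 0)\{b} | 0 | 0\{a} | stopped
  q5 = (0 + 0)\{b} | 0 | 0 | stopped
Partition-refinement fixed point:
  B0 = {p0, q0}
  B1 = {p1, p3, q1, q3}
  B2 = {p4, p5, q4, q5}
  B3 = {p2, q2}
p0 ∈ B0, q0 ∈ B0 → same block

YES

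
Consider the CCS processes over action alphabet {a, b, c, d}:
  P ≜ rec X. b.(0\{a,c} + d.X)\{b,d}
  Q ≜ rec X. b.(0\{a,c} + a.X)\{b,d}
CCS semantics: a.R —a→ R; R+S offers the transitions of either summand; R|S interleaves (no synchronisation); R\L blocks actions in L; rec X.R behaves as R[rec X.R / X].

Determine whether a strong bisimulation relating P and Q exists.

Reachable graph of P (2 states):
  u0 = rec X. b.(0\{a,c} + d.X)\{b,d} has moves =b=> u1
  u1 = (0\{a,c} + d.(rec X. b.(0\{a,c} + d.X)\{b,d}))\{b,d} has moves ·
Reachable graph of Q (3 states):
  v0 = rec X. b.(0\{a,c} + a.X)\{b,d} has moves =b=> v1
  v1 = (0\{a,c} + a.(rec X. b.(0\{a,c} + a.X)\{b,d}))\{b,d} has moves =a=> v2
  v2 = (rec X. b.(0\{a,c} + a.X)\{b,d})\{b,d} has moves ·
Coarsest stable partition (strong bisimilarity classes):
  B0 = {u0}
  B1 = {u1, v2}
  B2 = {v0}
  B3 = {v1}
u0 ∈ B0, v0 ∈ B2 → different blocks

not bisimilar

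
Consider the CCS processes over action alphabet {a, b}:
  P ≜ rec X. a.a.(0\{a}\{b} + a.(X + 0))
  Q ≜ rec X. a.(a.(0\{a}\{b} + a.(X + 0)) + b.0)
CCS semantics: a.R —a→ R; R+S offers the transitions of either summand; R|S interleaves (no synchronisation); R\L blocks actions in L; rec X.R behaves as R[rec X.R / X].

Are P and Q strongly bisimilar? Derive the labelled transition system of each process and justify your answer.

not bisimilar

LTS(P): 4 reachable states
  s0 = rec X. a.a.(0\{a}\{b} + a.(X + 0)) ⊢ -a-> s1
  s1 = a.(0\{a}\{b} + a.((rec X. a.a.(0\{a}\{b} + a.(X + 0))) + 0)) ⊢ -a-> s2
  s2 = 0\{a}\{b} + a.((rec X. a.a.(0\{a}\{b} + a.(X + 0))) + 0) ⊢ -a-> s3
  s3 = (rec X. a.a.(0\{a}\{b} + a.(X + 0))) + 0 ⊢ -a-> s1
LTS(Q): 5 reachable states
  t0 = rec X. a.(a.(0\{a}\{b} + a.(X + 0)) + b.0) ⊢ -a-> t1
  t1 = a.(0\{a}\{b} + a.((rec X. a.(a.(0\{a}\{b} + a.(X + 0)) + b.0)) + 0)) + b.0 ⊢ -a-> t2, -b-> t3
  t2 = 0\{a}\{b} + a.((rec X. a.(a.(0\{a}\{b} + a.(X + 0)) + b.0)) + 0) ⊢ -a-> t4
  t3 = 0 ⊢ deadlocked
  t4 = (rec X. a.(a.(0\{a}\{b} + a.(X + 0)) + b.0)) + 0 ⊢ -a-> t1
Partition-refinement fixed point:
  B0 = {s0, s1, s2, s3}
  B1 = {t0, t4}
  B2 = {t1}
  B3 = {t3}
  B4 = {t2}
s0 ∈ B0, t0 ∈ B1 → different blocks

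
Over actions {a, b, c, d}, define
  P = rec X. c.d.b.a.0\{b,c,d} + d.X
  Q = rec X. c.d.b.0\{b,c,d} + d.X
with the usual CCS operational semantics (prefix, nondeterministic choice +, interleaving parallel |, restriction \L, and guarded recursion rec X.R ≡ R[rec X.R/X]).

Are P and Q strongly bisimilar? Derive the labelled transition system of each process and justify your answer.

P's transition system — 5 states:
  p0 = rec X. c.d.b.a.0\{b,c,d} + d.X → —c→ p1, —d→ p0
  p1 = d.b.a.0\{b,c,d} → —d→ p2
  p2 = b.a.0\{b,c,d} → —b→ p3
  p3 = a.0\{b,c,d} → —a→ p4
  p4 = 0\{b,c,d} → ·
Q's transition system — 4 states:
  q0 = rec X. c.d.b.0\{b,c,d} + d.X → —c→ q1, —d→ q0
  q1 = d.b.0\{b,c,d} → —d→ q2
  q2 = b.0\{b,c,d} → —b→ q3
  q3 = 0\{b,c,d} → ·
Coarsest stable partition (strong bisimilarity classes):
  B0 = {p0}
  B1 = {p1}
  B2 = {p2}
  B3 = {p3}
  B4 = {p4, q3}
  B5 = {q0}
  B6 = {q1}
  B7 = {q2}
p0 ∈ B0, q0 ∈ B5 → different blocks

NO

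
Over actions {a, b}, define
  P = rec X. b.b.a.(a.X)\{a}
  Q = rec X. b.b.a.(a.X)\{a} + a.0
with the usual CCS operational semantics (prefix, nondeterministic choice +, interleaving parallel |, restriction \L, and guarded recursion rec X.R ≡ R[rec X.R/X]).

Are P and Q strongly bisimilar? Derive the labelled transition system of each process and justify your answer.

Reachable graph of P (4 states):
  s0 = rec X. b.b.a.(a.X)\{a} has moves --b--▸ s1
  s1 = b.a.(a.(rec X. b.b.a.(a.X)\{a}))\{a} has moves --b--▸ s2
  s2 = a.(a.(rec X. b.b.a.(a.X)\{a}))\{a} has moves --a--▸ s3
  s3 = (a.(rec X. b.b.a.(a.X)\{a}))\{a} has moves ·
Reachable graph of Q (5 states):
  t0 = rec X. b.b.a.(a.X)\{a} + a.0 has moves --a--▸ t1, --b--▸ t2
  t1 = 0 has moves ·
  t2 = b.a.(a.(rec X. b.b.a.(a.X)\{a} + a.0))\{a} has moves --b--▸ t3
  t3 = a.(a.(rec X. b.b.a.(a.X)\{a} + a.0))\{a} has moves --a--▸ t4
  t4 = (a.(rec X. b.b.a.(a.X)\{a} + a.0))\{a} has moves ·
Partition-refinement fixed point:
  B0 = {s0}
  B1 = {s1, t2}
  B2 = {s2, t3}
  B3 = {s3, t1, t4}
  B4 = {t0}
s0 ∈ B0, t0 ∈ B4 → different blocks

not bisimilar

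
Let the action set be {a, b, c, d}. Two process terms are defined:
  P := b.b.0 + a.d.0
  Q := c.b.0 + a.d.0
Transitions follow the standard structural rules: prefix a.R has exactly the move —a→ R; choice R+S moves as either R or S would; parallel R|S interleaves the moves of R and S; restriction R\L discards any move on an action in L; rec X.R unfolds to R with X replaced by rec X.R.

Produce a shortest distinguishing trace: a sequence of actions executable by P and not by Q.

b

Reachable graph of P (4 states):
  u0 = b.b.0 + a.d.0 ⊢ --a--▸ u1, --b--▸ u2
  u1 = d.0 ⊢ --d--▸ u3
  u2 = b.0 ⊢ --b--▸ u3
  u3 = 0 ⊢ ∅
Reachable graph of Q (4 states):
  v0 = c.b.0 + a.d.0 ⊢ --a--▸ v1, --c--▸ v2
  v1 = d.0 ⊢ --d--▸ v3
  v2 = b.0 ⊢ --b--▸ v3
  v3 = 0 ⊢ ∅
Executing b from P (initial set {u0}):
  [1] b ⇒ {u2}
  — P admits the full trace.
Executing b from Q (initial set {v0}):
  [1] b ⇒ ∅ (Q stuck)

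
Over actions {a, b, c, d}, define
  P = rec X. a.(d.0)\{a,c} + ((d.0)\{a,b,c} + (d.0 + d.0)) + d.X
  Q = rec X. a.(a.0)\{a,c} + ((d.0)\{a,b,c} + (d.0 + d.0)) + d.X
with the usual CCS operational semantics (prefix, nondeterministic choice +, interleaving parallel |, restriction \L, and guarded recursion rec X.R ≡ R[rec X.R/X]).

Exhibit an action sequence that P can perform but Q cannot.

Reachable graph of P (5 states):
  p0 = rec X. a.(d.0)\{a,c} + ((d.0)\{a,b,c} + (d.0 + d.0)) + d.X :: -a-> p1, -d-> p0, -d-> p2, -d-> p3
  p1 = (d.0)\{a,c} :: -d-> p4
  p2 = 0 :: stopped
  p3 = 0\{a,b,c} :: stopped
  p4 = 0\{a,c} :: stopped
Reachable graph of Q (4 states):
  q0 = rec X. a.(a.0)\{a,c} + ((d.0)\{a,b,c} + (d.0 + d.0)) + d.X :: -a-> q1, -d-> q0, -d-> q2, -d-> q3
  q1 = (a.0)\{a,c} :: stopped
  q2 = 0 :: stopped
  q3 = 0\{a,b,c} :: stopped
Run σ = ⟨ad⟩ on P: start {p0}
  after a @ step 1: {p1}
  after d @ step 2: {p4}
  P completes σ.
Run σ = ⟨ad⟩ on Q: start {q0}
  after a @ step 1: {q1}
  after d @ step 2: ∅  — Q cannot continue

ad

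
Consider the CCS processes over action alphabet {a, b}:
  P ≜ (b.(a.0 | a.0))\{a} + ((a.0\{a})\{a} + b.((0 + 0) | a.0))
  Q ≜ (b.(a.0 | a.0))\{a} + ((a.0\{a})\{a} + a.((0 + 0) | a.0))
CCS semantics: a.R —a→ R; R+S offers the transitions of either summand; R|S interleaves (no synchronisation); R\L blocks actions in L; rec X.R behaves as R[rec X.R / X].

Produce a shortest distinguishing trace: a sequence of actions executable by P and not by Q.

P's transition system — 4 states:
  u0 = (b.(a.0 | a.0))\{a} + ((a.0\{a})\{a} + b.((0 + 0) | a.0)) :: ··b··> u1, ··b··> u2
  u1 = (0 + 0) | a.0 :: ··a··> u3
  u2 = (a.0 | a.0)\{a} :: (no moves)
  u3 = (0 + 0) | 0 :: (no moves)
Q's transition system — 4 states:
  v0 = (b.(a.0 | a.0))\{a} + ((a.0\{a})\{a} + a.((0 + 0) | a.0)) :: ··a··> v1, ··b··> v2
  v1 = (0 + 0) | a.0 :: ··a··> v3
  v2 = (a.0 | a.0)\{a} :: (no moves)
  v3 = (0 + 0) | 0 :: (no moves)
Run σ = ⟨ba⟩ on P: start {u0}
  after b @ step 1: {u1, u2}
  after a @ step 2: {u3}
  — P admits the full trace.
Run σ = ⟨ba⟩ on Q: start {v0}
  after b @ step 1: {v2}
  after a @ step 2: ∅  — Q cannot continue

ba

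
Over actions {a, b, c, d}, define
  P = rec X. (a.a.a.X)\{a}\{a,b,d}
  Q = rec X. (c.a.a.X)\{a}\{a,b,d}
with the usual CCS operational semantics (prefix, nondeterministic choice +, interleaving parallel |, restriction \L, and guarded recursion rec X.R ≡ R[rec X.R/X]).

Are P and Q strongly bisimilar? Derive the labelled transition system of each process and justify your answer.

Reachable graph of P (1 states):
  p0 = rec X. (a.a.a.X)\{a}\{a,b,d} :: deadlocked
Reachable graph of Q (2 states):
  q0 = rec X. (c.a.a.X)\{a}\{a,b,d} :: —c→ q1
  q1 = (a.a.(rec X. (c.a.a.X)\{a}\{a,b,d}))\{a}\{a,b,d} :: deadlocked
Bisimilarity quotient blocks:
  B0 = {p0, q1}
  B1 = {q0}
p0 ∈ B0, q0 ∈ B1 → different blocks

NO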